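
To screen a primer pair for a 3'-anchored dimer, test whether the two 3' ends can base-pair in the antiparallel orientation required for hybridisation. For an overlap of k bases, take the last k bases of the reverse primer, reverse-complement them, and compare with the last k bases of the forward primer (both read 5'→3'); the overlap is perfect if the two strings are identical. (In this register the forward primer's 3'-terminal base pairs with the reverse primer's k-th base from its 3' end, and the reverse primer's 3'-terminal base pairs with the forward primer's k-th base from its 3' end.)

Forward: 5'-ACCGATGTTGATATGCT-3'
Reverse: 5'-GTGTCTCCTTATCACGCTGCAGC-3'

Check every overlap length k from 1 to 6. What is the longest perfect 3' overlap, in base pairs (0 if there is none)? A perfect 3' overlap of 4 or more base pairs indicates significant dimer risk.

Last 6 bases (5'→3') — forward …TATGCT, reverse …TGCAGC.
Reverse complement of the reverse primer's last 6 bases: GCTGCA; its first k bases are the reverse complement of the reverse primer's last k bases, so a perfect k-base overlap needs the forward primer's last k bases to equal them.
Comparing (forward last k vs required): k=1: T vs G ✗; k=2: CT vs GC ✗; k=3: GCT vs GCT ✓; k=4: TGCT vs GCTG ✗; k=5: ATGCT vs GCTGC ✗; k=6: TATGCT vs GCTGCA ✗.
Only k = 3 is perfect, so the longest perfect 3' overlap is 3.

Longest perfect overlap: 3 complementary base pairs; below the dimer-risk threshold (threshold 4).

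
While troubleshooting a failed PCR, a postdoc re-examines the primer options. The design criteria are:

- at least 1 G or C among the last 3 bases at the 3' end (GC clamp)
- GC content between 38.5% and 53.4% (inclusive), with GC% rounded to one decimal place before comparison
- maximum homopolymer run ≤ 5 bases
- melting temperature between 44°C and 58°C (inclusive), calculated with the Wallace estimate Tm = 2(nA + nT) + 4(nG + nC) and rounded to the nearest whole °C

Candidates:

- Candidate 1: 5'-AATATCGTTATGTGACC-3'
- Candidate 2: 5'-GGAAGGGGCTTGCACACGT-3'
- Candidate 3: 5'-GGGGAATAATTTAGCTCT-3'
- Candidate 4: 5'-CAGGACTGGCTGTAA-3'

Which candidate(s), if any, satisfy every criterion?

Candidate 1 (17 nt, A=5 T=6 G=3 C=3): 3' end ACC has 2 G/C ✓; GC 6/17 = 35.3%, outside 38.5–53.4% ✗; longest run = 2 ✓; Tm = 2·11 + 4·6 = 46°C ✓ — fails.
Candidate 2 (19 nt, A=4 T=3 G=8 C=4): 3' end CGT has 2 G/C ✓; GC 12/19 = 63.2%, outside 38.5–53.4% ✗; longest run = 4 ✓; Tm = 2·7 + 4·12 = 62°C, outside 44–58°C ✗ — fails.
Candidate 3 (18 nt, A=5 T=6 G=5 C=2): 3' end TCT has 1 G/C ✓; GC 7/18 = 38.9% ✓; longest run = 4 ✓; Tm = 2·11 + 4·7 = 50°C ✓ — passes.
Candidate 4 (15 nt, A=4 T=3 G=5 C=3): 3' end TAA has 0 G/C, need ≥1 ✗; GC 8/15 = 53.3% ✓; longest run = 2 ✓; Tm = 2·7 + 4·8 = 46°C ✓ — fails.

Candidate 3 only.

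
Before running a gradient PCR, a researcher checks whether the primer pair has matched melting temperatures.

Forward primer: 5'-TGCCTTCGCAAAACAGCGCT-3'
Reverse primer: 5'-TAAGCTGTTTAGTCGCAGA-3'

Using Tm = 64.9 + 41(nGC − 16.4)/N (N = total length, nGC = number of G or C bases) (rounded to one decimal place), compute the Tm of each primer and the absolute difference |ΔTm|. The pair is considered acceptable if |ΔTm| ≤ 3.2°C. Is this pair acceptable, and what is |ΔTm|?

Forward: G+C = 11, N = 20 → Tm = 64.9 + 41·(11 − 16.4)/20 = 53.8°C.
Reverse: G+C = 8, N = 19 → Tm = 64.9 + 41·(8 − 16.4)/19 = 46.8°C.
|ΔTm| = |53.8 − 46.8| = 7.0°C, > 3.2°C.

|ΔTm| = 7.0°C; the pair is not acceptable.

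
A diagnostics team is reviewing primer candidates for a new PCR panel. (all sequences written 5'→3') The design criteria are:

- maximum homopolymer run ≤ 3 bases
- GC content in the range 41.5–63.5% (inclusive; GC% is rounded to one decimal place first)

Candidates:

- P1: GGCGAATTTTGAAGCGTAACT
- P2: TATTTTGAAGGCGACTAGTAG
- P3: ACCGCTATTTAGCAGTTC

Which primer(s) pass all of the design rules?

P3 only.

P1 (21 nt, A=6 T=6 G=6 C=3): longest run = 4, exceeds 3 ✗; GC 9/21 = 42.9% ✓ — fails.
P2 (21 nt, A=6 T=7 G=6 C=2): longest run = 4, exceeds 3 ✗; GC 8/21 = 38.1%, outside 41.5–63.5% ✗ — fails.
P3 (18 nt, A=4 T=6 G=3 C=5): longest run = 3 ✓; GC 8/18 = 44.4% ✓ — passes.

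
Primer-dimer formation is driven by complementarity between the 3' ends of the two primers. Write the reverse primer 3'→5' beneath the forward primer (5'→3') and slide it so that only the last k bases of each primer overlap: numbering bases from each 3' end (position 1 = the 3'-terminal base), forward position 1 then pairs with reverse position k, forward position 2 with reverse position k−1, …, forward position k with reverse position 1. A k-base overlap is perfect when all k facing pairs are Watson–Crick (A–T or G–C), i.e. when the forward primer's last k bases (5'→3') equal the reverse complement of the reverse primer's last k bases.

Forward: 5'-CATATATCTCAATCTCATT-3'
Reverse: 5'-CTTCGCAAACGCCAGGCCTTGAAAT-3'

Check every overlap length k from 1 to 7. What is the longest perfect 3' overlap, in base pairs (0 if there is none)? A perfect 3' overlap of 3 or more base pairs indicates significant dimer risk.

Last 7 bases (5'→3') — forward …TCTCATT, reverse …TTGAAAT.
Reverse complement of the reverse primer's last 7 bases: ATTTCAA; its first k bases are the reverse complement of the reverse primer's last k bases, so a perfect k-base overlap needs the forward primer's last k bases to equal them.
Comparing (forward last k vs required): k=1: T vs A ✗; k=2: TT vs AT ✗; k=3: ATT vs ATT ✓; k=4: CATT vs ATTT ✗; k=5: TCATT vs ATTTC ✗; k=6: CTCATT vs ATTTCA ✗; k=7: TCTCATT vs ATTTCAA ✗.
Only k = 3 is perfect, so the longest perfect 3' overlap is 3.

Longest perfect overlap: 3 complementary base pairs; significant dimer risk (threshold 3).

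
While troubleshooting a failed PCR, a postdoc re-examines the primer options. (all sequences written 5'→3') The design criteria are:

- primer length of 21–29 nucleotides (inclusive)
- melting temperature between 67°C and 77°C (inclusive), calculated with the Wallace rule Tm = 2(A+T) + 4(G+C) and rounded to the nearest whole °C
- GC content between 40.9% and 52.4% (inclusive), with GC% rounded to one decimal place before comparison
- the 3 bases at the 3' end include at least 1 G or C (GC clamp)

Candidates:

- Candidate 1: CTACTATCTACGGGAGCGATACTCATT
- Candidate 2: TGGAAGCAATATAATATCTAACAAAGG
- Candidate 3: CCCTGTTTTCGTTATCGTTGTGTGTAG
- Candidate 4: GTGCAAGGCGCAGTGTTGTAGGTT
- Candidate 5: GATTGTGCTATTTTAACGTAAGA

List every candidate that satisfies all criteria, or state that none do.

None of the candidates satisfy all criteria.

Candidate 1 (27 nt, A=7 T=8 G=5 C=7): length 27 ✓; Tm = 2·15 + 4·12 = 78°C, outside 67–77°C ✗; GC 12/27 = 44.4% ✓; 3' end ATT has 0 G/C, need ≥1 ✗ — fails.
Candidate 2 (27 nt, A=13 T=6 G=5 C=3): length 27 ✓; Tm = 2·19 + 4·8 = 70°C ✓; GC 8/27 = 29.6%, outside 40.9–52.4% ✗; 3' end AGG has 2 G/C ✓ — fails.
Candidate 3 (27 nt, A=2 T=13 G=7 C=5): length 27 ✓; Tm = 2·15 + 4·12 = 78°C, outside 67–77°C ✗; GC 12/27 = 44.4% ✓; 3' end TAG has 1 G/C ✓ — fails.
Candidate 4 (24 nt, A=4 T=7 G=10 C=3): length 24 ✓; Tm = 2·11 + 4·13 = 74°C ✓; GC 13/24 = 54.2%, outside 40.9–52.4% ✗; 3' end GTT has 1 G/C ✓ — fails.
Candidate 5 (23 nt, A=7 T=9 G=5 C=2): length 23 ✓; Tm = 2·16 + 4·7 = 60°C, outside 67–77°C ✗; GC 7/23 = 30.4%, outside 40.9–52.4% ✗; 3' end AGA has 1 G/C ✓ — fails.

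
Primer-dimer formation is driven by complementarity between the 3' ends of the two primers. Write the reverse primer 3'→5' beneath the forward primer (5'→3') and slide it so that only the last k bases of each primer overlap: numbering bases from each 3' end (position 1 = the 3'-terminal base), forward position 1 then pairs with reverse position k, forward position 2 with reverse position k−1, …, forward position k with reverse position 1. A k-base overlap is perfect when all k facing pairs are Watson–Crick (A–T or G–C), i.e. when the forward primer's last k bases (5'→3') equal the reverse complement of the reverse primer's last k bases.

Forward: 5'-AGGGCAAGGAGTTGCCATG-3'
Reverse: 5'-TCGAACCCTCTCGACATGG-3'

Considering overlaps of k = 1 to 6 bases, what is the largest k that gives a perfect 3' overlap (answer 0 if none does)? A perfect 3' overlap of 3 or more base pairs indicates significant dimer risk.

Last 6 bases (5'→3') — forward …GCCATG, reverse …ACATGG.
Reverse complement of the reverse primer's last 6 bases: CCATGT; its first k bases are the reverse complement of the reverse primer's last k bases, so a perfect k-base overlap needs the forward primer's last k bases to equal them.
Comparing (forward last k vs required): k=1: G vs C ✗; k=2: TG vs CC ✗; k=3: ATG vs CCA ✗; k=4: CATG vs CCAT ✗; k=5: CCATG vs CCATG ✓; k=6: GCCATG vs CCATGT ✗.
Only k = 5 is perfect, so the longest perfect 3' overlap is 5.

Longest perfect overlap: 5 complementary base pairs; significant dimer risk (threshold 3).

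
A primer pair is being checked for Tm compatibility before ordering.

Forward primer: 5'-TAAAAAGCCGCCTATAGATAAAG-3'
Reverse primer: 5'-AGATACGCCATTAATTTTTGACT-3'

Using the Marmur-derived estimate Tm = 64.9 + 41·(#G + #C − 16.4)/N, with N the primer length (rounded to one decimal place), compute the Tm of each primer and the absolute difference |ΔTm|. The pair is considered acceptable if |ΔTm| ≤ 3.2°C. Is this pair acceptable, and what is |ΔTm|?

Forward: G+C = 8, N = 23 → Tm = 64.9 + 41·(8 − 16.4)/23 = 49.9°C.
Reverse: G+C = 7, N = 23 → Tm = 64.9 + 41·(7 − 16.4)/23 = 48.1°C.
|ΔTm| = |49.9 − 48.1| = 1.8°C, ≤ 3.2°C.

|ΔTm| = 1.8°C; the pair is acceptable.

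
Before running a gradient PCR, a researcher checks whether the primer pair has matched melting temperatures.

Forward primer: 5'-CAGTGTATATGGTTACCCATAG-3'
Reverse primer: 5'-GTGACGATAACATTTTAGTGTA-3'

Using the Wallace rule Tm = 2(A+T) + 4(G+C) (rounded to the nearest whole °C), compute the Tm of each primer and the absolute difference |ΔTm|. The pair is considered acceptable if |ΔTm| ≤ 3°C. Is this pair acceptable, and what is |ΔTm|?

Forward: A=6 T=7 G=5 C=4 → Tm = 2·13 + 4·9 = 62°C.
Reverse: A=7 T=8 G=5 C=2 → Tm = 2·15 + 4·7 = 58°C.
|ΔTm| = |62 − 58| = 4°C, > 3°C.

|ΔTm| = 4°C; the pair is not acceptable.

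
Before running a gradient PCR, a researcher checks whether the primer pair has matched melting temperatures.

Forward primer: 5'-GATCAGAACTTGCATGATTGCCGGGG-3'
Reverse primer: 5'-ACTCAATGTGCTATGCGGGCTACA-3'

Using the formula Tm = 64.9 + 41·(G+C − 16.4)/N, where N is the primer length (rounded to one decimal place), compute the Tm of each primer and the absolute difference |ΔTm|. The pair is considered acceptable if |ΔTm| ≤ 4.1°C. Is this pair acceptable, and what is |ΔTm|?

Forward: G+C = 14, N = 26 → Tm = 64.9 + 41·(14 − 16.4)/26 = 61.1°C.
Reverse: G+C = 12, N = 24 → Tm = 64.9 + 41·(12 − 16.4)/24 = 57.4°C.
|ΔTm| = |61.1 − 57.4| = 3.7°C, ≤ 4.1°C.

|ΔTm| = 3.7°C; the pair is acceptable.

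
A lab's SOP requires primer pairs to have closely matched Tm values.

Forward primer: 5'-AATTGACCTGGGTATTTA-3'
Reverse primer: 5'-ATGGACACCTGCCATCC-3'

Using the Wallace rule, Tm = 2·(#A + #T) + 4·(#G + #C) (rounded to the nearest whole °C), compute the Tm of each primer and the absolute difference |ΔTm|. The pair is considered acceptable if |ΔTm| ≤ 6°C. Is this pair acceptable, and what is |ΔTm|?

Forward: A=5 T=7 G=4 C=2 → Tm = 2·12 + 4·6 = 48°C.
Reverse: A=4 T=3 G=3 C=7 → Tm = 2·7 + 4·10 = 54°C.
|ΔTm| = |48 − 54| = 6°C, ≤ 6°C.

|ΔTm| = 6°C; the pair is acceptable.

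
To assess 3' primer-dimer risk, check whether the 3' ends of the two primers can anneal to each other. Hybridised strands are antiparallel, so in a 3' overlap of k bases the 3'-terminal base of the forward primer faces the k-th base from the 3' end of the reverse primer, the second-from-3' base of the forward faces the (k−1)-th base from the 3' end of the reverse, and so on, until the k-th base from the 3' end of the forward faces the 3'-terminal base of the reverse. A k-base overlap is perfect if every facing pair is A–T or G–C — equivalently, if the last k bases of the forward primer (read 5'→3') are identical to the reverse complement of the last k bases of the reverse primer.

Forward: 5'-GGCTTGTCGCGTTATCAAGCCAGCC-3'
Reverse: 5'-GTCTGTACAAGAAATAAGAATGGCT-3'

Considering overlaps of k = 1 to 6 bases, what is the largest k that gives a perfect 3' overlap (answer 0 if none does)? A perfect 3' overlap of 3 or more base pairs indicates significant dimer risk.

Longest perfect overlap: 4 complementary base pairs; significant dimer risk (threshold 3).

Last 6 bases (5'→3') — forward …CCAGCC, reverse …ATGGCT.
Reverse complement of the reverse primer's last 6 bases: AGCCAT; its first k bases are the reverse complement of the reverse primer's last k bases, so a perfect k-base overlap needs the forward primer's last k bases to equal them.
Comparing (forward last k vs required): k=1: C vs A ✗; k=2: CC vs AG ✗; k=3: GCC vs AGC ✗; k=4: AGCC vs AGCC ✓; k=5: CAGCC vs AGCCA ✗; k=6: CCAGCC vs AGCCAT ✗.
Only k = 4 is perfect, so the longest perfect 3' overlap is 4.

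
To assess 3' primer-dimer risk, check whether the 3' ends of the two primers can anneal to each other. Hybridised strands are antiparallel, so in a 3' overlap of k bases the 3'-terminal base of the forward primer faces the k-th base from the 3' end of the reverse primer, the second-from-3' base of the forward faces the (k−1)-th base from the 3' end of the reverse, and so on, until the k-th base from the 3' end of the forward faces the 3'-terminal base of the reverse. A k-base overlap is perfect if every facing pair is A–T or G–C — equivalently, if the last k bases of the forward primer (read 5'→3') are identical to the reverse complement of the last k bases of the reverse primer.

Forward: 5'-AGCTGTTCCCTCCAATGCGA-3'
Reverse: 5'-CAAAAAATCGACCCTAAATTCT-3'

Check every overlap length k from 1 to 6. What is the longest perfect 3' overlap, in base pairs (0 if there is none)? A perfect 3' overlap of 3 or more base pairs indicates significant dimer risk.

Last 6 bases (5'→3') — forward …ATGCGA, reverse …AATTCT.
Reverse complement of the reverse primer's last 6 bases: AGAATT; its first k bases are the reverse complement of the reverse primer's last k bases, so a perfect k-base overlap needs the forward primer's last k bases to equal them.
Comparing (forward last k vs required): k=1: A vs A ✓; k=2: GA vs AG ✗; k=3: CGA vs AGA ✗; k=4: GCGA vs AGAA ✗; k=5: TGCGA vs AGAAT ✗; k=6: ATGCGA vs AGAATT ✗.
Only k = 1 is perfect, so the longest perfect 3' overlap is 1.

Longest perfect overlap: 1 complementary base pair; below the dimer-risk threshold (threshold 3).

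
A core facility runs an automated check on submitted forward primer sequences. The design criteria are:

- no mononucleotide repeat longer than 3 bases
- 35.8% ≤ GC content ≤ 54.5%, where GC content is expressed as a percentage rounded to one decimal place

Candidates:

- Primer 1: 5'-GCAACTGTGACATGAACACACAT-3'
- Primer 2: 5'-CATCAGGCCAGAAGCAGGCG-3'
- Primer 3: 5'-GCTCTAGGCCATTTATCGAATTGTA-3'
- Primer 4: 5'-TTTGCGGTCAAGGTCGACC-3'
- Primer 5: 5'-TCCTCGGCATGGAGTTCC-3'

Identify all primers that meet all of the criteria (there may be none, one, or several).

Primer 1 (23 nt, A=9 T=4 G=4 C=6): longest run = 2 ✓; GC 10/23 = 43.5% ✓ — passes.
Primer 2 (20 nt, A=6 T=1 G=7 C=6): longest run = 2 ✓; GC 13/20 = 65.0%, outside 35.8–54.5% ✗ — fails.
Primer 3 (25 nt, A=6 T=9 G=5 C=5): longest run = 3 ✓; GC 10/25 = 40.0% ✓ — passes.
Primer 4 (19 nt, A=3 T=5 G=6 C=5): longest run = 3 ✓; GC 11/19 = 57.9%, outside 35.8–54.5% ✗ — fails.
Primer 5 (18 nt, A=2 T=5 G=5 C=6): longest run = 2 ✓; GC 11/18 = 61.1%, outside 35.8–54.5% ✗ — fails.

Primer 1 and Primer 3.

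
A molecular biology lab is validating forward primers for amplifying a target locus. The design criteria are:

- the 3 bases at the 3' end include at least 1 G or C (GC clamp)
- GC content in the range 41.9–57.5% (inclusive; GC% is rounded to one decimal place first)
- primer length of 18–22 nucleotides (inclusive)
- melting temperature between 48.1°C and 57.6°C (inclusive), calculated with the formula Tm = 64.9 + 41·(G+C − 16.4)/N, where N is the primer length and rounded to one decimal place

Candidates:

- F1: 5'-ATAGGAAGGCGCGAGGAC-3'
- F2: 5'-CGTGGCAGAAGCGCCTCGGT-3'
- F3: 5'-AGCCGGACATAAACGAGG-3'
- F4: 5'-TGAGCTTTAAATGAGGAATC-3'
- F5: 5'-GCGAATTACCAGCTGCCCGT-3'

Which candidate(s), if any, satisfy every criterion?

F1 (18 nt, A=6 T=1 G=8 C=3): 3' end GAC has 2 G/C ✓; GC 11/18 = 61.1%, outside 41.9–57.5% ✗; length 18 ✓; Tm = 64.9 + 41·(11 − 16.4)/18 = 52.6°C ✓ — fails.
F2 (20 nt, A=3 T=3 G=8 C=6): 3' end GGT has 2 G/C ✓; GC 14/20 = 70.0%, outside 41.9–57.5% ✗; length 20 ✓; Tm = 64.9 + 41·(14 − 16.4)/20 = 60.0°C, outside 48.1–57.6°C ✗ — fails.
F3 (18 nt, A=7 T=1 G=6 C=4): 3' end AGG has 2 G/C ✓; GC 10/18 = 55.6% ✓; length 18 ✓; Tm = 64.9 + 41·(10 − 16.4)/18 = 50.3°C ✓ — passes.
F4 (20 nt, A=7 T=6 G=5 C=2): 3' end ATC has 1 G/C ✓; GC 7/20 = 35.0%, outside 41.9–57.5% ✗; length 20 ✓; Tm = 64.9 + 41·(7 − 16.4)/20 = 45.6°C, outside 48.1–57.6°C ✗ — fails.
F5 (20 nt, A=4 T=4 G=5 C=7): 3' end CGT has 2 G/C ✓; GC 12/20 = 60.0%, outside 41.9–57.5% ✗; length 20 ✓; Tm = 64.9 + 41·(12 − 16.4)/20 = 55.9°C ✓ — fails.

F3 only.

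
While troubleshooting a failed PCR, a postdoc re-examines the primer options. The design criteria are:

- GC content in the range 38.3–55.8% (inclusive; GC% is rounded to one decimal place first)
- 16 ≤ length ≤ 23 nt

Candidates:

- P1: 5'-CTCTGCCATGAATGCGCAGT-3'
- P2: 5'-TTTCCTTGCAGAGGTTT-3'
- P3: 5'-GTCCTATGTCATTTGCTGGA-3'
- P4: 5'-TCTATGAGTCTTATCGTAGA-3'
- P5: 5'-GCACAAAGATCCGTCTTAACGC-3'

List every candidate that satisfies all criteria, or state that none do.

P1 (20 nt, A=4 T=5 G=5 C=6): GC 11/20 = 55.0% ✓; length 20 ✓ — passes.
P2 (17 nt, A=2 T=8 G=4 C=3): GC 7/17 = 41.2% ✓; length 17 ✓ — passes.
P3 (20 nt, A=3 T=8 G=5 C=4): GC 9/20 = 45.0% ✓; length 20 ✓ — passes.
P4 (20 nt, A=5 T=8 G=4 C=3): GC 7/20 = 35.0%, outside 38.3–55.8% ✗; length 20 ✓ — fails.
P5 (22 nt, A=7 T=4 G=4 C=7): GC 11/22 = 50.0% ✓; length 22 ✓ — passes.

P1, P2, P3 and P5.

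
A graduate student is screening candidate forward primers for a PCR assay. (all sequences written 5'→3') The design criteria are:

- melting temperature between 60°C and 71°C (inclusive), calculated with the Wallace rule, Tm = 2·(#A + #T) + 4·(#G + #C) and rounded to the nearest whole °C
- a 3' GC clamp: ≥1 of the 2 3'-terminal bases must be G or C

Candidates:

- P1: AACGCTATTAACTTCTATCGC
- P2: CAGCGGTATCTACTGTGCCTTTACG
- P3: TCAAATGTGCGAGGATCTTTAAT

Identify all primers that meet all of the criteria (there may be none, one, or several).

None of the candidates satisfy all criteria.

P1 (21 nt, A=6 T=7 G=2 C=6): Tm = 2·13 + 4·8 = 58°C, outside 60–71°C ✗; 3' end GC has 2 G/C ✓ — fails.
P2 (25 nt, A=4 T=8 G=6 C=7): Tm = 2·12 + 4·13 = 76°C, outside 60–71°C ✗; 3' end CG has 2 G/C ✓ — fails.
P3 (23 nt, A=7 T=8 G=5 C=3): Tm = 2·15 + 4·8 = 62°C ✓; 3' end AT has 0 G/C, need ≥1 ✗ — fails.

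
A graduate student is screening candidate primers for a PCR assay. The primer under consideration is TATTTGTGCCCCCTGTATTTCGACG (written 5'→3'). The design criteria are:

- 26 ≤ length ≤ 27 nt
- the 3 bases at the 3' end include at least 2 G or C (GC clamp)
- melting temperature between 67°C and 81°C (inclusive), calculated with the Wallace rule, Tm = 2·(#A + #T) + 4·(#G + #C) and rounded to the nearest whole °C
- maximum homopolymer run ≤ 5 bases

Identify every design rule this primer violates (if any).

Fails: length.

Base counts: A=3, T=10, G=5, C=7 (length 25).
length: length 25, outside 26–27 ✗
GC clamp: 3' end ACG has 2 G/C ✓
Tm: Tm = 2·13 + 4·12 = 74°C ✓
homopolymer run: longest run = 5 ✓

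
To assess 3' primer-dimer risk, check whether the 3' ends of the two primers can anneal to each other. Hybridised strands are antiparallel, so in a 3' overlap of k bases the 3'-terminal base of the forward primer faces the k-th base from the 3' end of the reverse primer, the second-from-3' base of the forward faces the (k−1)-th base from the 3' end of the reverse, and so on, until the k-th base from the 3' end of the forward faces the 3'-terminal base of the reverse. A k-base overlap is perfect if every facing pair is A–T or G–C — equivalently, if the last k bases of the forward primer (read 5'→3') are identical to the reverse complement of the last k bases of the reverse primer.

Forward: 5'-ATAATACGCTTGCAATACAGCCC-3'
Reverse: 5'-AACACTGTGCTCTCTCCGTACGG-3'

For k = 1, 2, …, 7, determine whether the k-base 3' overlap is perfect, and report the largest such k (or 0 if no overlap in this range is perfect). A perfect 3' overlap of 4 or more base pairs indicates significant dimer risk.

Longest perfect overlap: 2 complementary base pairs; below the dimer-risk threshold (threshold 4).

Last 7 bases (5'→3') — forward …ACAGCCC, reverse …CGTACGG.
Reverse complement of the reverse primer's last 7 bases: CCGTACG; its first k bases are the reverse complement of the reverse primer's last k bases, so a perfect k-base overlap needs the forward primer's last k bases to equal them.
Comparing (forward last k vs required): k=1: C vs C ✓; k=2: CC vs CC ✓; k=3: CCC vs CCG ✗; k=4: GCCC vs CCGT ✗; k=5: AGCCC vs CCGTA ✗; k=6: CAGCCC vs CCGTAC ✗; k=7: ACAGCCC vs CCGTACG ✗.
Perfect overlaps at k = 1, 2; the largest is 2.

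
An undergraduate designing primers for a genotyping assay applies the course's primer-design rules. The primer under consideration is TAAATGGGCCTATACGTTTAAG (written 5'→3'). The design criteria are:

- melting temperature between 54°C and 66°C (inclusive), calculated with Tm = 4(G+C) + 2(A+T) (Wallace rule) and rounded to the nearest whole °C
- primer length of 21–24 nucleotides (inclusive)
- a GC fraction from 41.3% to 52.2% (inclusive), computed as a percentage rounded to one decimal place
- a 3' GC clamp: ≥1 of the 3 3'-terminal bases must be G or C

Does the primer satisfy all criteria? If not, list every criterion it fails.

Base counts: A=7, T=7, G=5, C=3 (length 22).
Tm: Tm = 2·14 + 4·8 = 60°C ✓
length: length 22 ✓
GC content: GC 8/22 = 36.4%, outside 41.3–52.2% ✗
GC clamp: 3' end AAG has 1 G/C ✓

Fails: GC content.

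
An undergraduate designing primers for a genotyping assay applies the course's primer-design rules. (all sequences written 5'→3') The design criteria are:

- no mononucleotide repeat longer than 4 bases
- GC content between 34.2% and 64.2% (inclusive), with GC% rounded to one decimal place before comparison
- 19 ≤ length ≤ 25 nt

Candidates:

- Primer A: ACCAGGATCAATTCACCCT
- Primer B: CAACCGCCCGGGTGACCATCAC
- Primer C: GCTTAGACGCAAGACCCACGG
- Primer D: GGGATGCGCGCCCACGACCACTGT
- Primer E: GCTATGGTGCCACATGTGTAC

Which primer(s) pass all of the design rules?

Primer A (19 nt, A=6 T=4 G=2 C=7): longest run = 3 ✓; GC 9/19 = 47.4% ✓; length 19 ✓ — passes.
Primer B (22 nt, A=5 T=2 G=5 C=10): longest run = 3 ✓; GC 15/22 = 68.2%, outside 34.2–64.2% ✗; length 22 ✓ — fails.
Primer C (21 nt, A=6 T=2 G=6 C=7): longest run = 3 ✓; GC 13/21 = 61.9% ✓; length 21 ✓ — passes.
Primer D (24 nt, A=4 T=3 G=8 C=9): longest run = 3 ✓; GC 17/24 = 70.8%, outside 34.2–64.2% ✗; length 24 ✓ — fails.
Primer E (21 nt, A=4 T=6 G=6 C=5): longest run = 2 ✓; GC 11/21 = 52.4% ✓; length 21 ✓ — passes.

Primer A, Primer C and Primer E.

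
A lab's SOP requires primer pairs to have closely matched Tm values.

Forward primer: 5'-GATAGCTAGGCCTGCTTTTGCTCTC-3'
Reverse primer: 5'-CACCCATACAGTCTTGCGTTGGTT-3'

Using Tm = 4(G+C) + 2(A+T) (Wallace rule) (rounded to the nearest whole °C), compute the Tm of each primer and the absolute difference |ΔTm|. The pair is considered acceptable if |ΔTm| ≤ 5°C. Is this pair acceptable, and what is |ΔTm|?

|ΔTm| = 4°C; the pair is acceptable.

Forward: A=3 T=9 G=6 C=7 → Tm = 2·12 + 4·13 = 76°C.
Reverse: A=4 T=8 G=5 C=7 → Tm = 2·12 + 4·12 = 72°C.
|ΔTm| = |76 − 72| = 4°C, ≤ 5°C.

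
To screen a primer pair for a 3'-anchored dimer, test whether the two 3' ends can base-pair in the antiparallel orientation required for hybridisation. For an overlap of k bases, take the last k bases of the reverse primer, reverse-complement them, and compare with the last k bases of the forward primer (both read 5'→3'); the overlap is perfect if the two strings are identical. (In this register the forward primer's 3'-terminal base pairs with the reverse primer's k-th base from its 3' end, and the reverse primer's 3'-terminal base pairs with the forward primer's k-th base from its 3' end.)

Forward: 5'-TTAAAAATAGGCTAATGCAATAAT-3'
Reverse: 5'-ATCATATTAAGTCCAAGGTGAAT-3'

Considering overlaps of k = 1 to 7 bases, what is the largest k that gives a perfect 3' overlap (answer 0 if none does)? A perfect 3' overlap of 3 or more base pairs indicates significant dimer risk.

Longest perfect overlap: 2 complementary base pairs; below the dimer-risk threshold (threshold 3).

Last 7 bases (5'→3') — forward …CAATAAT, reverse …GGTGAAT.
Reverse complement of the reverse primer's last 7 bases: ATTCACC; its first k bases are the reverse complement of the reverse primer's last k bases, so a perfect k-base overlap needs the forward primer's last k bases to equal them.
Comparing (forward last k vs required): k=1: T vs A ✗; k=2: AT vs AT ✓; k=3: AAT vs ATT ✗; k=4: TAAT vs ATTC ✗; k=5: ATAAT vs ATTCA ✗; k=6: AATAAT vs ATTCAC ✗; k=7: CAATAAT vs ATTCACC ✗.
Only k = 2 is perfect, so the longest perfect 3' overlap is 2.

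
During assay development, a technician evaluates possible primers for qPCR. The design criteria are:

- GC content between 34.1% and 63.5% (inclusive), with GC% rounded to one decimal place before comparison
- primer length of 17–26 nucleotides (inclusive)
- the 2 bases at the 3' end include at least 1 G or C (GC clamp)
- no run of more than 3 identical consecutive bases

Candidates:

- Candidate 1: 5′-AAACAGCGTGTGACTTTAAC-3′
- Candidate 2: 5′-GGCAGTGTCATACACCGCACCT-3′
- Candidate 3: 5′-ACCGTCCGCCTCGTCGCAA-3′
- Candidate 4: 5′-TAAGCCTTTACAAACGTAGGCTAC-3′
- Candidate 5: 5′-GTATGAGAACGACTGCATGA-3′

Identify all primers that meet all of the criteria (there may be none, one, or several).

Candidate 1, Candidate 2, Candidate 4 and Candidate 5.

Candidate 1 (20 nt, A=7 T=5 G=4 C=4): GC 8/20 = 40.0% ✓; length 20 ✓; 3' end AC has 1 G/C ✓; longest run = 3 ✓ — passes.
Candidate 2 (22 nt, A=5 T=4 G=5 C=8): GC 13/22 = 59.1% ✓; length 22 ✓; 3' end CT has 1 G/C ✓; longest run = 2 ✓ — passes.
Candidate 3 (19 nt, A=3 T=3 G=4 C=9): GC 13/19 = 68.4%, outside 34.1–63.5% ✗; length 19 ✓; 3' end AA has 0 G/C, need ≥1 ✗; longest run = 2 ✓ — fails.
Candidate 4 (24 nt, A=8 T=6 G=4 C=6): GC 10/24 = 41.7% ✓; length 24 ✓; 3' end AC has 1 G/C ✓; longest run = 3 ✓ — passes.
Candidate 5 (20 nt, A=7 T=4 G=6 C=3): GC 9/20 = 45.0% ✓; length 20 ✓; 3' end GA has 1 G/C ✓; longest run = 2 ✓ — passes.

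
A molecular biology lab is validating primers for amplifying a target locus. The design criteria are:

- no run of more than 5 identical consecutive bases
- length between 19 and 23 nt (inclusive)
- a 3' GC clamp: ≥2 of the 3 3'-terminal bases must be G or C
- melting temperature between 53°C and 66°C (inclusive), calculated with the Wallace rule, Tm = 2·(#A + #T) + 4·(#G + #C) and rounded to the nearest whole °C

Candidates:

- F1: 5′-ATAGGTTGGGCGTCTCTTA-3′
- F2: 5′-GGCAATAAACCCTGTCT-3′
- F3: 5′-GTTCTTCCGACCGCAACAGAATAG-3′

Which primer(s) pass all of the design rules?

F1 (19 nt, A=3 T=7 G=6 C=3): longest run = 3 ✓; length 19 ✓; 3' end TTA has 0 G/C, need ≥2 ✗; Tm = 2·10 + 4·9 = 56°C ✓ — fails.
F2 (17 nt, A=5 T=4 G=3 C=5): longest run = 3 ✓; length 17, outside 19–23 ✗; 3' end TCT has 1 G/C, need ≥2 ✗; Tm = 2·9 + 4·8 = 50°C, outside 53–66°C ✗ — fails.
F3 (24 nt, A=7 T=5 G=5 C=7): longest run = 2 ✓; length 24, outside 19–23 ✗; 3' end TAG has 1 G/C, need ≥2 ✗; Tm = 2·12 + 4·12 = 72°C, outside 53–66°C ✗ — fails.

None of the candidates satisfy all criteria.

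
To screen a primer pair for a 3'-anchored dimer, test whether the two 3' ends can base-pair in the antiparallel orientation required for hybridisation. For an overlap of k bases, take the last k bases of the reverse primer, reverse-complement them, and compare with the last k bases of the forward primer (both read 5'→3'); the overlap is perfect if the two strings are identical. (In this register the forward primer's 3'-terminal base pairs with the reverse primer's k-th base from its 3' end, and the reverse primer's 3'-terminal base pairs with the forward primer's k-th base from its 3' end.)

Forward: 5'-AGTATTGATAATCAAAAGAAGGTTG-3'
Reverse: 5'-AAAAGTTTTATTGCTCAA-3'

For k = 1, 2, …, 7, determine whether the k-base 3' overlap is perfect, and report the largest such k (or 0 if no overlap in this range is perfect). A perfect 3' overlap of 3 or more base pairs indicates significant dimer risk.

Longest perfect overlap: 3 complementary base pairs; significant dimer risk (threshold 3).

Last 7 bases (5'→3') — forward …AAGGTTG, reverse …TGCTCAA.
Reverse complement of the reverse primer's last 7 bases: TTGAGCA; its first k bases are the reverse complement of the reverse primer's last k bases, so a perfect k-base overlap needs the forward primer's last k bases to equal them.
Comparing (forward last k vs required): k=1: G vs T ✗; k=2: TG vs TT ✗; k=3: TTG vs TTG ✓; k=4: GTTG vs TTGA ✗; k=5: GGTTG vs TTGAG ✗; k=6: AGGTTG vs TTGAGC ✗; k=7: AAGGTTG vs TTGAGCA ✗.
Only k = 3 is perfect, so the longest perfect 3' overlap is 3.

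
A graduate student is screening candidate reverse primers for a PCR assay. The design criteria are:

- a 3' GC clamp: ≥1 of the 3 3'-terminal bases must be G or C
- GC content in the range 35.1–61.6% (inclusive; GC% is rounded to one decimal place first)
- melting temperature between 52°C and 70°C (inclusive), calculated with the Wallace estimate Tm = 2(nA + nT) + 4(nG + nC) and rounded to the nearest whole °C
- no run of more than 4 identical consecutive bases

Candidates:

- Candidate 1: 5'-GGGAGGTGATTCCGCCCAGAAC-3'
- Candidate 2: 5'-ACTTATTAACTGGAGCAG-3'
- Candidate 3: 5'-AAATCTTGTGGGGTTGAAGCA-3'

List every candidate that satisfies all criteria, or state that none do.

Candidate 3 only.

Candidate 1 (22 nt, A=5 T=3 G=8 C=6): 3' end AAC has 1 G/C ✓; GC 14/22 = 63.6%, outside 35.1–61.6% ✗; Tm = 2·8 + 4·14 = 72°C, outside 52–70°C ✗; longest run = 3 ✓ — fails.
Candidate 2 (18 nt, A=6 T=5 G=4 C=3): 3' end CAG has 2 G/C ✓; GC 7/18 = 38.9% ✓; Tm = 2·11 + 4·7 = 50°C, outside 52–70°C ✗; longest run = 2 ✓ — fails.
Candidate 3 (21 nt, A=6 T=6 G=7 C=2): 3' end GCA has 2 G/C ✓; GC 9/21 = 42.9% ✓; Tm = 2·12 + 4·9 = 60°C ✓; longest run = 4 ✓ — passes.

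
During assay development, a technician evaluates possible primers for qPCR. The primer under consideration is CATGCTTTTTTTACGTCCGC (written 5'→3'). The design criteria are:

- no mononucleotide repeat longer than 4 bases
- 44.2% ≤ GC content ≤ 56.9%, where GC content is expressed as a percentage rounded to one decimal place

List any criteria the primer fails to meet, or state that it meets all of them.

Base counts: A=2, T=9, G=3, C=6 (length 20).
homopolymer run: longest run = 7, exceeds 4 ✗
GC content: GC 9/20 = 45.0% ✓

Fails: homopolymer run.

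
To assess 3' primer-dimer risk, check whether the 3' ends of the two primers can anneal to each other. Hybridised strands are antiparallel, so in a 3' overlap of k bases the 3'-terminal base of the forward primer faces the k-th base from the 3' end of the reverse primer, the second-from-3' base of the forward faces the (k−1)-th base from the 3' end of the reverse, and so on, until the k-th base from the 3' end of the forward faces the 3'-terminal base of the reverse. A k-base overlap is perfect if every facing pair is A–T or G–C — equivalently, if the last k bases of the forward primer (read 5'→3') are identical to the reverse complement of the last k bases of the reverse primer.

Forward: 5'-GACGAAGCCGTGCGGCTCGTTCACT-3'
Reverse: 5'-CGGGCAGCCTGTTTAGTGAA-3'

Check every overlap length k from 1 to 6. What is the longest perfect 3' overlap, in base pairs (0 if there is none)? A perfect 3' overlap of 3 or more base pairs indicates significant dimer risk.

Longest perfect overlap: 6 complementary base pairs; significant dimer risk (threshold 3).

Last 6 bases (5'→3') — forward …TTCACT, reverse …AGTGAA.
Reverse complement of the reverse primer's last 6 bases: TTCACT; its first k bases are the reverse complement of the reverse primer's last k bases, so a perfect k-base overlap needs the forward primer's last k bases to equal them.
Comparing (forward last k vs required): k=1: T vs T ✓; k=2: CT vs TT ✗; k=3: ACT vs TTC ✗; k=4: CACT vs TTCA ✗; k=5: TCACT vs TTCAC ✗; k=6: TTCACT vs TTCACT ✓.
Perfect overlaps at k = 1, 6; the largest is 6.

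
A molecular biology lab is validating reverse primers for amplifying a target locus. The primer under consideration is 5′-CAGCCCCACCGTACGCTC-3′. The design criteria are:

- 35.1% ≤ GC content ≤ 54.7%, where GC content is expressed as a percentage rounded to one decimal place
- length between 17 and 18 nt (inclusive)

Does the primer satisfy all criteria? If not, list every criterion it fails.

Fails: GC content.

Base counts: A=3, T=2, G=3, C=10 (length 18).
GC content: GC 13/18 = 72.2%, outside 35.1–54.7% ✗
length: length 18 ✓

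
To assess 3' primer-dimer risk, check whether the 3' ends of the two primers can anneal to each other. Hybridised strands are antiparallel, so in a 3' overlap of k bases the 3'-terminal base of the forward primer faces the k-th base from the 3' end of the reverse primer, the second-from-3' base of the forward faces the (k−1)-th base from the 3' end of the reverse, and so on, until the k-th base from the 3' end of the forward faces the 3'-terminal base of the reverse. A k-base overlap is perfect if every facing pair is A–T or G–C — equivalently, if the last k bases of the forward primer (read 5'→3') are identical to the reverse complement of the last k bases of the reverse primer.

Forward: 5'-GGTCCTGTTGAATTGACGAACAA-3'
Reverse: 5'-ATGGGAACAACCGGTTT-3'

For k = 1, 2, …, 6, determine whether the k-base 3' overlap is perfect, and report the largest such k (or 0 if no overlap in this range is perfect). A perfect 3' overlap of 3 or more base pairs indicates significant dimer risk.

Longest perfect overlap: 2 complementary base pairs; below the dimer-risk threshold (threshold 3).

Last 6 bases (5'→3') — forward …GAACAA, reverse …CGGTTT.
Reverse complement of the reverse primer's last 6 bases: AAACCG; its first k bases are the reverse complement of the reverse primer's last k bases, so a perfect k-base overlap needs the forward primer's last k bases to equal them.
Comparing (forward last k vs required): k=1: A vs A ✓; k=2: AA vs AA ✓; k=3: CAA vs AAA ✗; k=4: ACAA vs AAAC ✗; k=5: AACAA vs AAACC ✗; k=6: GAACAA vs AAACCG ✗.
Perfect overlaps at k = 1, 2; the largest is 2.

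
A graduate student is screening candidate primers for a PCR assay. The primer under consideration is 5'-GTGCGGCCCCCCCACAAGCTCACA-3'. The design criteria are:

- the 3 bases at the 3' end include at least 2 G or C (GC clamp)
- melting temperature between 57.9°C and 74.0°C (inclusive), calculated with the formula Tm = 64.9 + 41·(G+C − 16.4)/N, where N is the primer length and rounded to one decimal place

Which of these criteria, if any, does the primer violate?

Base counts: A=5, T=2, G=5, C=12 (length 24).
GC clamp: 3' end ACA has 1 G/C, need ≥2 ✗
Tm: Tm = 64.9 + 41·(17 − 16.4)/24 = 65.9°C ✓

Fails: GC clamp.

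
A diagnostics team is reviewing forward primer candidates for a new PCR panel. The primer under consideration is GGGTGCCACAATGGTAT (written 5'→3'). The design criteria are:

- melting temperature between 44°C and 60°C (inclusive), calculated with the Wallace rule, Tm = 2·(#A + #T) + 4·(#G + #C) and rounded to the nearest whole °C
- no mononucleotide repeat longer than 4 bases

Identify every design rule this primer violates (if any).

Base counts: A=4, T=4, G=6, C=3 (length 17).
Tm: Tm = 2·8 + 4·9 = 52°C ✓
homopolymer run: longest run = 3 ✓

Meets all criteria.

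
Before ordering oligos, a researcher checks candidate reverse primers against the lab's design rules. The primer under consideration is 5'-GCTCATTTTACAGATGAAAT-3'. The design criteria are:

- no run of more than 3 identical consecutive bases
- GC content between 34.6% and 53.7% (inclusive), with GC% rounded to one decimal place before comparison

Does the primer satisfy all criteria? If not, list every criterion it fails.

Base counts: A=7, T=7, G=3, C=3 (length 20).
homopolymer run: longest run = 4, exceeds 3 ✗
GC content: GC 6/20 = 30.0%, outside 34.6–53.7% ✗

Fails: homopolymer run, GC content.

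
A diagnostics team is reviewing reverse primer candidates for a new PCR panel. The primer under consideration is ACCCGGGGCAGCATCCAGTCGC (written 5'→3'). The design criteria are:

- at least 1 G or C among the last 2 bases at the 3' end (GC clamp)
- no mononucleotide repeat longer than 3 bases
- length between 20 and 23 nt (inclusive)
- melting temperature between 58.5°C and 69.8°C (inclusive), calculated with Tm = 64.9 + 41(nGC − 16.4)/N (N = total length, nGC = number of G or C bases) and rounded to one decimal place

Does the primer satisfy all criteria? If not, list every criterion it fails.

Base counts: A=4, T=2, G=7, C=9 (length 22).
GC clamp: 3' end GC has 2 G/C ✓
homopolymer run: longest run = 4, exceeds 3 ✗
length: length 22 ✓
Tm: Tm = 64.9 + 41·(16 − 16.4)/22 = 64.2°C ✓

Fails: homopolymer run.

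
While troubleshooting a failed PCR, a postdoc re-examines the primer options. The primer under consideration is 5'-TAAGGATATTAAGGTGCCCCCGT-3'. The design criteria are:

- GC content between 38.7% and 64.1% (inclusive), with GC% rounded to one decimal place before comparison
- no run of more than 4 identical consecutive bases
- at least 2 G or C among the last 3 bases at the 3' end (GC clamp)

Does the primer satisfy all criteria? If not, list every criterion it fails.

Base counts: A=6, T=6, G=6, C=5 (length 23).
GC content: GC 11/23 = 47.8% ✓
homopolymer run: longest run = 5, exceeds 4 ✗
GC clamp: 3' end CGT has 2 G/C ✓

Fails: homopolymer run.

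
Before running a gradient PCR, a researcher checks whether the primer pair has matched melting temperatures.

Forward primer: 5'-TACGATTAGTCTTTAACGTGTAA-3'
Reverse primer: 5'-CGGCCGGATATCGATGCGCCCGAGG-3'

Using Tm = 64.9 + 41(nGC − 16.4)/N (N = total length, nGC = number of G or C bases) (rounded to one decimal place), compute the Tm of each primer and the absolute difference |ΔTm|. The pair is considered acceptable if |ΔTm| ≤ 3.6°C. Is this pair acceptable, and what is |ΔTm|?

Forward: G+C = 7, N = 23 → Tm = 64.9 + 41·(7 − 16.4)/23 = 48.1°C.
Reverse: G+C = 18, N = 25 → Tm = 64.9 + 41·(18 − 16.4)/25 = 67.5°C.
|ΔTm| = |48.1 − 67.5| = 19.4°C, > 3.6°C.

|ΔTm| = 19.4°C; the pair is not acceptable.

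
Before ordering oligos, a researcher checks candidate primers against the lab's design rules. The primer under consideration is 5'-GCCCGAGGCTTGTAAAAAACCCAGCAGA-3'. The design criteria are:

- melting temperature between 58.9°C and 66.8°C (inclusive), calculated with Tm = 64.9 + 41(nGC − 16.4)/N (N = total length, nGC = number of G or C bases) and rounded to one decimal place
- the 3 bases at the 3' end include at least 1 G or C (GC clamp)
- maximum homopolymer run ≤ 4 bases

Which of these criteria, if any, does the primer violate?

Fails: homopolymer run.

Base counts: A=10, T=3, G=7, C=8 (length 28).
Tm: Tm = 64.9 + 41·(15 − 16.4)/28 = 62.9°C ✓
GC clamp: 3' end AGA has 1 G/C ✓
homopolymer run: longest run = 6, exceeds 4 ✗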